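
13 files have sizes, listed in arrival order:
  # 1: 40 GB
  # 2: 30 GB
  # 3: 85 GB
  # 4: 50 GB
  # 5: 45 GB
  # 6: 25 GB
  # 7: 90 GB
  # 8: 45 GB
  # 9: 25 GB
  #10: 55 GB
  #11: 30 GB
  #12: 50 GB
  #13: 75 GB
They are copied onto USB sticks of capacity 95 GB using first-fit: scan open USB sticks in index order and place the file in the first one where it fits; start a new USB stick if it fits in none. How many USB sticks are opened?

  40 → USB stick 1 (new)  [load 40/95]
  30 → USB stick 1  [load 70/95]
  85 → USB stick 2 (new)  [load 85/95]
  50 → USB stick 3 (new)  [load 50/95]
  45 → USB stick 3  [load 95/95]
  25 → USB stick 1  [load 95/95]
  90 → USB stick 4 (new)  [load 90/95]
  45 → USB stick 5 (new)  [load 45/95]
  25 → USB stick 5  [load 70/95]
  55 → USB stick 6 (new)  [load 55/95]
  30 → USB stick 6  [load 85/95]
  50 → USB stick 7 (new)  [load 50/95]
  75 → USB stick 8 (new)  [load 75/95]
8 USB sticks opened.

8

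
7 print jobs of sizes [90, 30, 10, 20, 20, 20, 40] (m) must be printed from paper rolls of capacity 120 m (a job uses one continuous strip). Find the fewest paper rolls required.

2

Total = 90 + 40 + 30 + 20 + 20 + 20 + 10 = 230 m.
Lower bound: ⌈230/120⌉ = 2 paper rolls.
A packing using 2 paper rolls:
  roll 1: 90 + 30 = 120
  roll 2: 40 + 20 + 20 + 20 + 10 = 110
This matches the lower bound, so 2 is optimal.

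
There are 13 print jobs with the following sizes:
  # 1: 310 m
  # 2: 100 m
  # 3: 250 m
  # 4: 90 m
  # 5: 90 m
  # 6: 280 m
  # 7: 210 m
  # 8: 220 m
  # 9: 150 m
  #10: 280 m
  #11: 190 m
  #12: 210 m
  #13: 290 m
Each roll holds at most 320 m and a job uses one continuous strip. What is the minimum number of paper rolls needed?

10

Total = 310 + 290 + 280 + 280 + 250 + 220 + 210 + 210 + 190 + 150 + 100 + 90 + 90 = 2670 m.
Lower bound: ⌈2670/320⌉ = 9 paper rolls.
A packing using 10 paper rolls:
  roll 1: 310 = 310
  roll 2: 290 = 290
  roll 3: 280 = 280
  roll 4: 280 = 280
  roll 5: 250 = 250
  roll 6: 220 + 100 = 320
  roll 7: 210 + 90 = 300
  roll 8: 210 + 90 = 300
  roll 9: 190 = 190
  roll 10: 150 = 150
No arrangement into 9 paper rolls stays within capacity, so 10 is optimal.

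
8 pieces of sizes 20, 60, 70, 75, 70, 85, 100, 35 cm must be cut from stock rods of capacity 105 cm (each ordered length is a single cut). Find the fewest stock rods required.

6

Total = 100 + 85 + 75 + 70 + 70 + 60 + 35 + 20 = 515 cm.
Lower bound: ⌈515/105⌉ = 5 stock rods.
Also, 6 pieces each exceed 105/2 cm, and no two of those can share a stock rod, so at least 6 stock rods are needed.
A packing using 6 stock rods:
  stock rod 1: 100 = 100
  stock rod 2: 85 + 20 = 105
  stock rod 3: 75 = 75
  stock rod 4: 70 + 35 = 105
  stock rod 5: 70 = 70
  stock rod 6: 60 = 60
This matches the lower bound, so 6 is optimal.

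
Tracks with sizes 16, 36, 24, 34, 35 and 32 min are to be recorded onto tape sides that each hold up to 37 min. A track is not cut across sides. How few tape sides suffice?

6

Total = 36 + 35 + 34 + 32 + 24 + 16 = 177 min.
Lower bound: ⌈177/37⌉ = 5 tape sides.
A packing using 6 tape sides:
  side 1: 36 = 36
  side 2: 35 = 35
  side 3: 34 = 34
  side 4: 32 = 32
  side 5: 24 = 24
  side 6: 16 = 16
No arrangement into 5 tape sides stays within capacity, so 6 is optimal.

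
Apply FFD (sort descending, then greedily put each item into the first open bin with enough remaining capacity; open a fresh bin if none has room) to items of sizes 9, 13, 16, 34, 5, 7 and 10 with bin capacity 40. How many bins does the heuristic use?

Sorted descending: 34, 16, 13, 10, 9, 7, 5.
  34 → bin 1 (new)  [load 34/40]
  16 → bin 2 (new)  [load 16/40]
  13 → bin 2  [load 29/40]
  10 → bin 2  [load 39/40]
  9 → bin 3 (new)  [load 9/40]
  7 → bin 3  [load 16/40]
  5 → bin 1  [load 39/40]
3 bins opened.

3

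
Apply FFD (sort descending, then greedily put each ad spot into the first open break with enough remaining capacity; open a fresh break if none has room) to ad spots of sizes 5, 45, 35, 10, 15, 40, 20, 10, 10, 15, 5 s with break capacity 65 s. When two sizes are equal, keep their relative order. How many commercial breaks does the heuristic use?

Sorted descending: 45, 40, 35, 20, 15, 15, 10, 10, 10, 5, 5.
  45 → break 1 (new)  [load 45/65]
  40 → break 2 (new)  [load 40/65]
  35 → break 3 (new)  [load 35/65]
  20 → break 1  [load 65/65]
  15 → break 2  [load 55/65]
  15 → break 3  [load 50/65]
  10 → break 2  [load 65/65]
  10 → break 3  [load 60/65]
  10 → break 4 (new)  [load 10/65]
  5 → break 3  [load 65/65]
  5 → break 4  [load 15/65]
4 commercial breaks opened.

4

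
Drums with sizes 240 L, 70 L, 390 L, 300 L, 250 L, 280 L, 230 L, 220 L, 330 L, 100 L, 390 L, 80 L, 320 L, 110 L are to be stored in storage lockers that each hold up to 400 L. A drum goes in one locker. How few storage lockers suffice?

10

Total = 390 + 390 + 330 + 320 + 300 + 280 + 250 + 240 + 230 + 220 + 110 + 100 + 80 + 70 = 3310 L.
Lower bound: ⌈3310/400⌉ = 9 storage lockers.
Also, 10 drums each exceed 200 L, and no two of those can share a locker, so at least 10 storage lockers are needed.
A packing using 10 storage lockers:
  locker 1: 390 = 390
  locker 2: 390 = 390
  locker 3: 330 + 70 = 400
  locker 4: 320 + 80 = 400
  locker 5: 300 + 100 = 400
  locker 6: 280 + 110 = 390
  locker 7: 250 = 250
  locker 8: 240 = 240
  locker 9: 230 = 230
  locker 10: 220 = 220
This matches the lower bound, so 10 is optimal.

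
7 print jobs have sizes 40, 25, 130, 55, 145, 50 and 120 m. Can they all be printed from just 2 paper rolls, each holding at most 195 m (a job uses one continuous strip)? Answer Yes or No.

Total = 565 m; ⌈565/195⌉ = 3.
At least 3 paper rolls are required, but only 2 are allowed.

No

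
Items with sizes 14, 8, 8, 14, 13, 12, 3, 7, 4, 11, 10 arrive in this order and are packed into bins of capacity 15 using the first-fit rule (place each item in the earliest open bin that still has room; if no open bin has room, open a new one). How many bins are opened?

8

  14 → bin 1 (new)  [load 14/15]
  8 → bin 2 (new)  [load 8/15]
  8 → bin 3 (new)  [load 8/15]
  14 → bin 4 (new)  [load 14/15]
  13 → bin 5 (new)  [load 13/15]
  12 → bin 6 (new)  [load 12/15]
  3 → bin 2  [load 11/15]
  7 → bin 3  [load 15/15]
  4 → bin 2  [load 15/15]
  11 → bin 7 (new)  [load 11/15]
  10 → bin 8 (new)  [load 10/15]
8 bins opened.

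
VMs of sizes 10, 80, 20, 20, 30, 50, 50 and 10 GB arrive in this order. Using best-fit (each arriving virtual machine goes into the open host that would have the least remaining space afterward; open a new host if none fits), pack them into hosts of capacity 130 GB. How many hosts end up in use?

  10 → host 1 (new)  [load 10/130]
  80 → host 1  [load 90/130]
  20 → host 1  [load 110/130]
  20 → host 1  [load 130/130]
  30 → host 2 (new)  [load 30/130]
  50 → host 2  [load 80/130]
  50 → host 2  [load 130/130]
  10 → host 3 (new)  [load 10/130]
3 hosts opened.

3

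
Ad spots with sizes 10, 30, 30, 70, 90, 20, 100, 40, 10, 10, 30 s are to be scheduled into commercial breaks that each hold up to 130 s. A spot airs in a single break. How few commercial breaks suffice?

Total = 100 + 90 + 70 + 40 + 30 + 30 + 30 + 20 + 10 + 10 + 10 = 440 s.
Lower bound: ⌈440/130⌉ = 4 commercial breaks.
A packing using 4 commercial breaks:
  break 1: 100 + 30 = 130
  break 2: 90 + 40 = 130
  break 3: 70 + 30 + 30 = 130
  break 4: 20 + 10 + 10 + 10 = 50
This matches the lower bound, so 4 is optimal.

4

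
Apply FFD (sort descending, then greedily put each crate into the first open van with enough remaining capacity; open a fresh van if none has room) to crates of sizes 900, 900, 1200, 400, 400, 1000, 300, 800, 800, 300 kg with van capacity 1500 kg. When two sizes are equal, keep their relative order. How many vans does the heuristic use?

Sorted descending: 1200, 1000, 900, 900, 800, 800, 400, 400, 300, 300.
  1200 → van 1 (new)  [load 1200/1500]
  1000 → van 2 (new)  [load 1000/1500]
  900 → van 3 (new)  [load 900/1500]
  900 → van 4 (new)  [load 900/1500]
  800 → van 5 (new)  [load 800/1500]
  800 → van 6 (new)  [load 800/1500]
  400 → van 2  [load 1400/1500]
  400 → van 3  [load 1300/1500]
  300 → van 1  [load 1500/1500]
  300 → van 4  [load 1200/1500]
6 vans opened.

6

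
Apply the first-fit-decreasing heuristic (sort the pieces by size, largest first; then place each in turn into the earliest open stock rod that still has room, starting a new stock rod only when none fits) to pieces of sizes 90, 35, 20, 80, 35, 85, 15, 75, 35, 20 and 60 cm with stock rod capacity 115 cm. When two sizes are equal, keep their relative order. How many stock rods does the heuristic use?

Sorted descending: 90, 85, 80, 75, 60, 35, 35, 35, 20, 20, 15.
  90 → stock rod 1 (new)  [load 90/115]
  85 → stock rod 2 (new)  [load 85/115]
  80 → stock rod 3 (new)  [load 80/115]
  75 → stock rod 4 (new)  [load 75/115]
  60 → stock rod 5 (new)  [load 60/115]
  35 → stock rod 3  [load 115/115]
  35 → stock rod 4  [load 110/115]
  35 → stock rod 5  [load 95/115]
  20 → stock rod 1  [load 110/115]
  20 → stock rod 2  [load 105/115]
  15 → stock rod 5  [load 110/115]
5 stock rods opened.

5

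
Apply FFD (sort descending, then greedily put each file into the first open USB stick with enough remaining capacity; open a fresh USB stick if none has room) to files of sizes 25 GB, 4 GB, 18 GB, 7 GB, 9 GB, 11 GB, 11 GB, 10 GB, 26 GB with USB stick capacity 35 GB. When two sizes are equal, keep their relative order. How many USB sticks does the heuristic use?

Sorted descending: 26, 25, 18, 11, 11, 10, 9, 7, 4.
  26 → USB stick 1 (new)  [load 26/35]
  25 → USB stick 2 (new)  [load 25/35]
  18 → USB stick 3 (new)  [load 18/35]
  11 → USB stick 3  [load 29/35]
  11 → USB stick 4 (new)  [load 11/35]
  10 → USB stick 2  [load 35/35]
  9 → USB stick 1  [load 35/35]
  7 → USB stick 4  [load 18/35]
  4 → USB stick 3  [load 33/35]
4 USB sticks opened.

4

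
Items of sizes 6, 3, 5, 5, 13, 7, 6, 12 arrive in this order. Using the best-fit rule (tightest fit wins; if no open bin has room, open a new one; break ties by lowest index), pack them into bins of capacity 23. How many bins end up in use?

  6 → bin 1 (new)  [load 6/23]
  3 → bin 1  [load 9/23]
  5 → bin 1  [load 14/23]
  5 → bin 1  [load 19/23]
  13 → bin 2 (new)  [load 13/23]
  7 → bin 2  [load 20/23]
  6 → bin 3 (new)  [load 6/23]
  12 → bin 3  [load 18/23]
3 bins opened.

3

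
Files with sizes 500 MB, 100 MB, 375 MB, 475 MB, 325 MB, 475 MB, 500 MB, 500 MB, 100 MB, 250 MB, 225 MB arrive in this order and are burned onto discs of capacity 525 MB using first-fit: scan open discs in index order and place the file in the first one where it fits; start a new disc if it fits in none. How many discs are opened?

  500 → disc 1 (new)  [load 500/525]
  100 → disc 2 (new)  [load 100/525]
  375 → disc 2  [load 475/525]
  475 → disc 3 (new)  [load 475/525]
  325 → disc 4 (new)  [load 325/525]
  475 → disc 5 (new)  [load 475/525]
  500 → disc 6 (new)  [load 500/525]
  500 → disc 7 (new)  [load 500/525]
  100 → disc 4  [load 425/525]
  250 → disc 8 (new)  [load 250/525]
  225 → disc 8  [load 475/525]
8 discs opened.

8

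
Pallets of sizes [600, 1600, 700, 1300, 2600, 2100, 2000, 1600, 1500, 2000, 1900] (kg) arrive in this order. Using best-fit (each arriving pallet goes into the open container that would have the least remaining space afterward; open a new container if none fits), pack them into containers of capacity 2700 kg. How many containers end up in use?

  600 → container 1 (new)  [load 600/2700]
  1600 → container 1  [load 2200/2700]
  700 → container 2 (new)  [load 700/2700]
  1300 → container 2  [load 2000/2700]
  2600 → container 3 (new)  [load 2600/2700]
  2100 → container 4 (new)  [load 2100/2700]
  2000 → container 5 (new)  [load 2000/2700]
  1600 → container 6 (new)  [load 1600/2700]
  1500 → container 7 (new)  [load 1500/2700]
  2000 → container 8 (new)  [load 2000/2700]
  1900 → container 9 (new)  [load 1900/2700]
9 containers opened.

9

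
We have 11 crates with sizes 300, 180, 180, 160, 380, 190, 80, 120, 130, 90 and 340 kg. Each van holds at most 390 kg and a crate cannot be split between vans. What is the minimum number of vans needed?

6

Total = 380 + 340 + 300 + 190 + 180 + 180 + 160 + 130 + 120 + 90 + 80 = 2150 kg.
Lower bound: ⌈2150/390⌉ = 6 vans.
A packing using 6 vans:
  van 1: 380 = 380
  van 2: 340 = 340
  van 3: 300 + 90 = 390
  van 4: 190 + 180 = 370
  van 5: 180 + 160 = 340
  van 6: 130 + 120 + 80 = 330
This matches the lower bound, so 6 is optimal.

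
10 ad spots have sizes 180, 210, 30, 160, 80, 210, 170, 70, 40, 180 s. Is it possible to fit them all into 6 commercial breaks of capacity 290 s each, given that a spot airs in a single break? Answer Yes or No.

Yes

A valid assignment using 6 commercial breaks:
  break 1: 210 + 80 = 290
  break 2: 210 + 70 = 280
  break 3: 180 + 40 + 30 = 250
  break 4: 180 = 180
  break 5: 170 = 170
  break 6: 160 = 160
Every load is within 290 s, so 6 commercial breaks suffice.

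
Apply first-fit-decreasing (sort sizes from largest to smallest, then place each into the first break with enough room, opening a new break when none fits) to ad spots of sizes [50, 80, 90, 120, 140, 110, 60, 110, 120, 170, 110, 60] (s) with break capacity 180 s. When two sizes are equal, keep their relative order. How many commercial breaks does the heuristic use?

8

Sorted descending: 170, 140, 120, 120, 110, 110, 110, 90, 80, 60, 60, 50.
  170 → break 1 (new)  [load 170/180]
  140 → break 2 (new)  [load 140/180]
  120 → break 3 (new)  [load 120/180]
  120 → break 4 (new)  [load 120/180]
  110 → break 5 (new)  [load 110/180]
  110 → break 6 (new)  [load 110/180]
  110 → break 7 (new)  [load 110/180]
  90 → break 8 (new)  [load 90/180]
  80 → break 8  [load 170/180]
  60 → break 3  [load 180/180]
  60 → break 4  [load 180/180]
  50 → break 5  [load 160/180]
8 commercial breaks opened.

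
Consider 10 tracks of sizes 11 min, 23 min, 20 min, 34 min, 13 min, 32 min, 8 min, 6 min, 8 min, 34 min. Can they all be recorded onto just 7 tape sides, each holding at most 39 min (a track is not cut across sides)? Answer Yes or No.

A valid assignment using 6 tape sides:
  side 1: 34 = 34
  side 2: 34 = 34
  side 3: 32 + 6 = 38
  side 4: 23 + 13 = 36
  side 5: 20 + 11 + 8 = 39
  side 6: 8 = 8
That uses only 6 ≤ 7, so 7 tape sides are enough.

Yes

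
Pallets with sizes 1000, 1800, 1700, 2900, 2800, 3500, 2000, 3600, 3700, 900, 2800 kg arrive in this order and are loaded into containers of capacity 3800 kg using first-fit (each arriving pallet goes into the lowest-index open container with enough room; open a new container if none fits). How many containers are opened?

  1000 → container 1 (new)  [load 1000/3800]
  1800 → container 1  [load 2800/3800]
  1700 → container 2 (new)  [load 1700/3800]
  2900 → container 3 (new)  [load 2900/3800]
  2800 → container 4 (new)  [load 2800/3800]
  3500 → container 5 (new)  [load 3500/3800]
  2000 → container 2  [load 3700/3800]
  3600 → container 6 (new)  [load 3600/3800]
  3700 → container 7 (new)  [load 3700/3800]
  900 → container 1  [load 3700/3800]
  2800 → container 8 (new)  [load 2800/3800]
8 containers opened.

8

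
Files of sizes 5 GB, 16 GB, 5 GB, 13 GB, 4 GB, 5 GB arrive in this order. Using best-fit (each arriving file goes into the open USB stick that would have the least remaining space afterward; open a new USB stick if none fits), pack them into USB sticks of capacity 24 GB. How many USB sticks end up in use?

3

  5 → USB stick 1 (new)  [load 5/24]
  16 → USB stick 1  [load 21/24]
  5 → USB stick 2 (new)  [load 5/24]
  13 → USB stick 2  [load 18/24]
  4 → USB stick 2  [load 22/24]
  5 → USB stick 3 (new)  [load 5/24]
3 USB sticks opened.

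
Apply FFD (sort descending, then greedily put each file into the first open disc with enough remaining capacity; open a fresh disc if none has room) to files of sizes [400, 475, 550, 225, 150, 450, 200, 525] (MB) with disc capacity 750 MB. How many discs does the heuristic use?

Sorted descending: 550, 525, 475, 450, 400, 225, 200, 150.
  550 → disc 1 (new)  [load 550/750]
  525 → disc 2 (new)  [load 525/750]
  475 → disc 3 (new)  [load 475/750]
  450 → disc 4 (new)  [load 450/750]
  400 → disc 5 (new)  [load 400/750]
  225 → disc 2  [load 750/750]
  200 → disc 1  [load 750/750]
  150 → disc 3  [load 625/750]
5 discs opened.

5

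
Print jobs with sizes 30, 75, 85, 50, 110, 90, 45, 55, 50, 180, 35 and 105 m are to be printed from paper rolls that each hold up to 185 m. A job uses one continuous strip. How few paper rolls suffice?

5

Total = 180 + 110 + 105 + 90 + 85 + 75 + 55 + 50 + 50 + 45 + 35 + 30 = 910 m.
Lower bound: ⌈910/185⌉ = 5 paper rolls.
A packing using 5 paper rolls:
  roll 1: 180 = 180
  roll 2: 110 + 75 = 185
  roll 3: 105 + 50 + 30 = 185
  roll 4: 90 + 85 = 175
  roll 5: 55 + 50 + 45 + 35 = 185
This matches the lower bound, so 5 is optimal.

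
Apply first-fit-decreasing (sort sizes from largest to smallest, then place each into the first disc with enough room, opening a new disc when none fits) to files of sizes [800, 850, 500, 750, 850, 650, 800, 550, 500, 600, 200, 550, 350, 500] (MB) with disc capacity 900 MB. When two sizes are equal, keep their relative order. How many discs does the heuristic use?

Sorted descending: 850, 850, 800, 800, 750, 650, 600, 550, 550, 500, 500, 500, 350, 200.
  850 → disc 1 (new)  [load 850/900]
  850 → disc 2 (new)  [load 850/900]
  800 → disc 3 (new)  [load 800/900]
  800 → disc 4 (new)  [load 800/900]
  750 → disc 5 (new)  [load 750/900]
  650 → disc 6 (new)  [load 650/900]
  600 → disc 7 (new)  [load 600/900]
  550 → disc 8 (new)  [load 550/900]
  550 → disc 9 (new)  [load 550/900]
  500 → disc 10 (new)  [load 500/900]
  500 → disc 11 (new)  [load 500/900]
  500 → disc 12 (new)  [load 500/900]
  350 → disc 8  [load 900/900]
  200 → disc 6  [load 850/900]
12 discs opened.

12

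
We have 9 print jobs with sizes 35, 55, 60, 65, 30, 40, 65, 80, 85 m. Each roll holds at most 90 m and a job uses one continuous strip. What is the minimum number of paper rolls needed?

Total = 85 + 80 + 65 + 65 + 60 + 55 + 40 + 35 + 30 = 515 m.
Lower bound: ⌈515/90⌉ = 6 paper rolls.
A packing using 7 paper rolls:
  roll 1: 85 = 85
  roll 2: 80 = 80
  roll 3: 65 = 65
  roll 4: 65 = 65
  roll 5: 60 + 30 = 90
  roll 6: 55 + 35 = 90
  roll 7: 40 = 40
No arrangement into 6 paper rolls stays within capacity, so 7 is optimal.

7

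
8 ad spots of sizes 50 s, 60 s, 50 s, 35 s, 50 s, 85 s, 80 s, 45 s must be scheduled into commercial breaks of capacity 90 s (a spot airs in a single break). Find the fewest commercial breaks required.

7

Total = 85 + 80 + 60 + 50 + 50 + 50 + 45 + 35 = 455 s.
Lower bound: ⌈455/90⌉ = 6 commercial breaks.
A packing using 7 commercial breaks:
  break 1: 85 = 85
  break 2: 80 = 80
  break 3: 60 = 60
  break 4: 50 + 35 = 85
  break 5: 50 = 50
  break 6: 50 = 50
  break 7: 45 = 45
No arrangement into 6 commercial breaks stays within capacity, so 7 is optimal.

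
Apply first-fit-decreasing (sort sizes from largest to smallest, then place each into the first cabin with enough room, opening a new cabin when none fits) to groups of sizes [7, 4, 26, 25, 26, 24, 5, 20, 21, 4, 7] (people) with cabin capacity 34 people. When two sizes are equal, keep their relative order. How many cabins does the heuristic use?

6

Sorted descending: 26, 26, 25, 24, 21, 20, 7, 7, 5, 4, 4.
  26 → cabin 1 (new)  [load 26/34]
  26 → cabin 2 (new)  [load 26/34]
  25 → cabin 3 (new)  [load 25/34]
  24 → cabin 4 (new)  [load 24/34]
  21 → cabin 5 (new)  [load 21/34]
  20 → cabin 6 (new)  [load 20/34]
  7 → cabin 1  [load 33/34]
  7 → cabin 2  [load 33/34]
  5 → cabin 3  [load 30/34]
  4 → cabin 3  [load 34/34]
  4 → cabin 4  [load 28/34]
6 cabins opened.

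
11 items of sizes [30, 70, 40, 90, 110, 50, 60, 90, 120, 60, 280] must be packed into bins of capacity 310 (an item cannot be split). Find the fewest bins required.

Total = 280 + 120 + 110 + 90 + 90 + 70 + 60 + 60 + 50 + 40 + 30 = 1000.
Lower bound: ⌈1000/310⌉ = 4 bins.
A packing using 4 bins:
  bin 1: 280 + 30 = 310
  bin 2: 120 + 110 + 70 = 300
  bin 3: 90 + 90 + 60 + 60 = 300
  bin 4: 50 + 40 = 90
This matches the lower bound, so 4 is optimal.

4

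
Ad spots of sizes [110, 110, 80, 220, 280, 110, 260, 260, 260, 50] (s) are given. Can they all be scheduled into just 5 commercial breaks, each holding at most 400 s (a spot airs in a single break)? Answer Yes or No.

Yes

A valid assignment using 5 commercial breaks:
  break 1: 280 + 110 = 390
  break 2: 260 + 110 = 370
  break 3: 260 + 110 = 370
  break 4: 260 + 80 + 50 = 390
  break 5: 220 = 220
Every load is within 400 s, so 5 commercial breaks suffice.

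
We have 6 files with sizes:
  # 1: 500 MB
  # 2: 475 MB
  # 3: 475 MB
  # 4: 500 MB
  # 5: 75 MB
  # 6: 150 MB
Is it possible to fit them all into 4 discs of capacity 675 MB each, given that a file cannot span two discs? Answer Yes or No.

Yes

A valid assignment using 4 discs:
  disc 1: 500 + 150 = 650
  disc 2: 500 + 75 = 575
  disc 3: 475 = 475
  disc 4: 475 = 475
Every load is within 675 MB, so 4 discs suffice.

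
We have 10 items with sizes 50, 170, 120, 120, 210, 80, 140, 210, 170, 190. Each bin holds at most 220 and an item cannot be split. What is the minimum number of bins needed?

Total = 210 + 210 + 190 + 170 + 170 + 140 + 120 + 120 + 80 + 50 = 1460.
Lower bound: ⌈1460/220⌉ = 7 bins.
Also, 8 items each exceed 110, and no two of those can share a bin, so at least 8 bins are needed.
A packing using 8 bins:
  bin 1: 210 = 210
  bin 2: 210 = 210
  bin 3: 190 = 190
  bin 4: 170 + 50 = 220
  bin 5: 170 = 170
  bin 6: 140 + 80 = 220
  bin 7: 120 = 120
  bin 8: 120 = 120
This matches the lower bound, so 8 is optimal.

8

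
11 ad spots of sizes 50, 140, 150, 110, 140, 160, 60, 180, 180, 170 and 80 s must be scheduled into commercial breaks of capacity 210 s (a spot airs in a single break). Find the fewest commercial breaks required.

Total = 180 + 180 + 170 + 160 + 150 + 140 + 140 + 110 + 80 + 60 + 50 = 1420 s.
Lower bound: ⌈1420/210⌉ = 7 commercial breaks.
Also, 8 ad spots each exceed 105 s, and no two of those can share a break, so at least 8 commercial breaks are needed.
A packing using 8 commercial breaks:
  break 1: 180 = 180
  break 2: 180 = 180
  break 3: 170 = 170
  break 4: 160 + 50 = 210
  break 5: 150 + 60 = 210
  break 6: 140 = 140
  break 7: 140 = 140
  break 8: 110 + 80 = 190
This matches the lower bound, so 8 is optimal.

8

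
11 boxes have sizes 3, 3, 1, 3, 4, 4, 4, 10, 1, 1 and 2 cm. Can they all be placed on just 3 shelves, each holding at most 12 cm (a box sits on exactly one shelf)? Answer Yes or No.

A valid assignment using 3 shelves:
  shelf 1: 10 + 2 = 12
  shelf 2: 4 + 4 + 4 = 12
  shelf 3: 3 + 3 + 3 + 1 + 1 + 1 = 12
Every load is within 12 cm, so 3 shelves suffice.

Yes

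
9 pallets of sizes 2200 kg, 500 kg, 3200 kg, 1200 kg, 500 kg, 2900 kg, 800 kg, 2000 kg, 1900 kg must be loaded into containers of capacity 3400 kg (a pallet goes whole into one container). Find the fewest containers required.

Total = 3200 + 2900 + 2200 + 2000 + 1900 + 1200 + 800 + 500 + 500 = 15200 kg.
Lower bound: ⌈15200/3400⌉ = 5 containers.
A packing using 5 containers:
  container 1: 3200 = 3200
  container 2: 2900 + 500 = 3400
  container 3: 2200 + 1200 = 3400
  container 4: 2000 + 800 + 500 = 3300
  container 5: 1900 = 1900
This matches the lower bound, so 5 is optimal.

5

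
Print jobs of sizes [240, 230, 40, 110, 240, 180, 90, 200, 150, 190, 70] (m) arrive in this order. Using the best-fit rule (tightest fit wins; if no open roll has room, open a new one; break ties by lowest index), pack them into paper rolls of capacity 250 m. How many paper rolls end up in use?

8

  240 → roll 1 (new)  [load 240/250]
  230 → roll 2 (new)  [load 230/250]
  40 → roll 3 (new)  [load 40/250]
  110 → roll 3  [load 150/250]
  240 → roll 4 (new)  [load 240/250]
  180 → roll 5 (new)  [load 180/250]
  90 → roll 3  [load 240/250]
  200 → roll 6 (new)  [load 200/250]
  150 → roll 7 (new)  [load 150/250]
  190 → roll 8 (new)  [load 190/250]
  70 → roll 5  [load 250/250]
8 paper rolls opened.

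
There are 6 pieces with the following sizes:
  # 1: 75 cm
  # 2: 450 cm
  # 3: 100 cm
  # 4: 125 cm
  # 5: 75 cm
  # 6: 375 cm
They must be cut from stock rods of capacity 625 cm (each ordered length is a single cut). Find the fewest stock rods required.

Total = 450 + 375 + 125 + 100 + 75 + 75 = 1200 cm.
Lower bound: ⌈1200/625⌉ = 2 stock rods.
A packing using 2 stock rods:
  stock rod 1: 450 + 125 = 575
  stock rod 2: 375 + 100 + 75 + 75 = 625
This matches the lower bound, so 2 is optimal.

2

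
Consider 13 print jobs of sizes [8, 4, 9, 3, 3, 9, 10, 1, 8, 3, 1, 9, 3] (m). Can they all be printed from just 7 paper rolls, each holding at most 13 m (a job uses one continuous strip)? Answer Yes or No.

Yes

A valid assignment using 6 paper rolls:
  roll 1: 10 + 3 = 13
  roll 2: 9 + 4 = 13
  roll 3: 9 + 3 + 1 = 13
  roll 4: 9 + 3 + 1 = 13
  roll 5: 8 + 3 = 11
  roll 6: 8 = 8
That uses only 6 ≤ 7, so 7 paper rolls are enough.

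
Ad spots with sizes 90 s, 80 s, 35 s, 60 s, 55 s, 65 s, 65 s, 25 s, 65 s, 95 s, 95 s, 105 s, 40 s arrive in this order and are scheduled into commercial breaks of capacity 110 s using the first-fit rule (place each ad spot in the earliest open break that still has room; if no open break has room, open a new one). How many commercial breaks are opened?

  90 → break 1 (new)  [load 90/110]
  80 → break 2 (new)  [load 80/110]
  35 → break 3 (new)  [load 35/110]
  60 → break 3  [load 95/110]
  55 → break 4 (new)  [load 55/110]
  65 → break 5 (new)  [load 65/110]
  65 → break 6 (new)  [load 65/110]
  25 → break 2  [load 105/110]
  65 → break 7 (new)  [load 65/110]
  95 → break 8 (new)  [load 95/110]
  95 → break 9 (new)  [load 95/110]
  105 → break 10 (new)  [load 105/110]
  40 → break 4  [load 95/110]
10 commercial breaks opened.

10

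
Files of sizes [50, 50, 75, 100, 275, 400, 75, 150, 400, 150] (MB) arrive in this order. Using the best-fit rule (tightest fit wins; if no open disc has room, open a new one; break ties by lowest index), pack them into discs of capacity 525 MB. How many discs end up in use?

4

  50 → disc 1 (new)  [load 50/525]
  50 → disc 1  [load 100/525]
  75 → disc 1  [load 175/525]
  100 → disc 1  [load 275/525]
  275 → disc 2 (new)  [load 275/525]
  400 → disc 3 (new)  [load 400/525]
  75 → disc 3  [load 475/525]
  150 → disc 1  [load 425/525]
  400 → disc 4 (new)  [load 400/525]
  150 → disc 2  [load 425/525]
4 discs opened.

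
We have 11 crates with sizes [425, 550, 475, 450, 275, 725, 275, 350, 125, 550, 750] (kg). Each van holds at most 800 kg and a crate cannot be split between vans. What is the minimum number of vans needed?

Total = 750 + 725 + 550 + 550 + 475 + 450 + 425 + 350 + 275 + 275 + 125 = 4950 kg.
Lower bound: ⌈4950/800⌉ = 7 vans.
A packing using 7 vans:
  van 1: 750 = 750
  van 2: 725 = 725
  van 3: 550 + 125 = 675
  van 4: 550 = 550
  van 5: 475 + 275 = 750
  van 6: 450 + 350 = 800
  van 7: 425 + 275 = 700
This matches the lower bound, so 7 is optimal.

7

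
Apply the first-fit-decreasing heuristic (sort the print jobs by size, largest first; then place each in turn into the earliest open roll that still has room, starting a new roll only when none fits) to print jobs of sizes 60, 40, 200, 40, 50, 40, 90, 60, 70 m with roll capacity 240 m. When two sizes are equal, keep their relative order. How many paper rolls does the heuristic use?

3

Sorted descending: 200, 90, 70, 60, 60, 50, 40, 40, 40.
  200 → roll 1 (new)  [load 200/240]
  90 → roll 2 (new)  [load 90/240]
  70 → roll 2  [load 160/240]
  60 → roll 2  [load 220/240]
  60 → roll 3 (new)  [load 60/240]
  50 → roll 3  [load 110/240]
  40 → roll 1  [load 240/240]
  40 → roll 3  [load 150/240]
  40 → roll 3  [load 190/240]
3 paper rolls opened.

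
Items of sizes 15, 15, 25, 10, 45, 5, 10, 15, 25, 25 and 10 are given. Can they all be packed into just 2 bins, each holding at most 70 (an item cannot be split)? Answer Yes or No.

No

Total = 200; ⌈200/70⌉ = 3.
At least 3 bins are required, but only 2 are allowed.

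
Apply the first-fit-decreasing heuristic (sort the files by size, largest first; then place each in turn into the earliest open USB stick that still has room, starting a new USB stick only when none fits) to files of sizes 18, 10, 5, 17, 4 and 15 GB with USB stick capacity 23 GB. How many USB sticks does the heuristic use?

Sorted descending: 18, 17, 15, 10, 5, 4.
  18 → USB stick 1 (new)  [load 18/23]
  17 → USB stick 2 (new)  [load 17/23]
  15 → USB stick 3 (new)  [load 15/23]
  10 → USB stick 4 (new)  [load 10/23]
  5 → USB stick 1  [load 23/23]
  4 → USB stick 2  [load 21/23]
4 USB sticks opened.

4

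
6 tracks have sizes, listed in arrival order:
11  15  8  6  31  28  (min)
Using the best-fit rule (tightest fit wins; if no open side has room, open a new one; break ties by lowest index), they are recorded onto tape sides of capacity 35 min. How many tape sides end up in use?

  11 → side 1 (new)  [load 11/35]
  15 → side 1  [load 26/35]
  8 → side 1  [load 34/35]
  6 → side 2 (new)  [load 6/35]
  31 → side 3 (new)  [load 31/35]
  28 → side 2  [load 34/35]
3 tape sides opened.

3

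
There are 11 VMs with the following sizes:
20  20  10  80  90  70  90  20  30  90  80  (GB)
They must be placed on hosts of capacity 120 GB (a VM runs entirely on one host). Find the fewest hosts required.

6

Total = 90 + 90 + 90 + 80 + 80 + 70 + 30 + 20 + 20 + 20 + 10 = 600 GB.
Lower bound: ⌈600/120⌉ = 5 hosts.
Also, 6 VMs each exceed 60 GB, and no two of those can share a host, so at least 6 hosts are needed.
A packing using 6 hosts:
  host 1: 90 + 30 = 120
  host 2: 90 + 20 + 10 = 120
  host 3: 90 + 20 = 110
  host 4: 80 + 20 = 100
  host 5: 80 = 80
  host 6: 70 = 70
This matches the lower bound, so 6 is optimal.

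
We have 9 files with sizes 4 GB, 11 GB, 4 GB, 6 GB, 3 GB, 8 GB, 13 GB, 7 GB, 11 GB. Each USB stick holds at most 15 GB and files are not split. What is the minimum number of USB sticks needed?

5

Total = 13 + 11 + 11 + 8 + 7 + 6 + 4 + 4 + 3 = 67 GB.
Lower bound: ⌈67/15⌉ = 5 USB sticks.
A packing using 5 USB sticks:
  USB stick 1: 13 = 13
  USB stick 2: 11 + 4 = 15
  USB stick 3: 11 + 4 = 15
  USB stick 4: 8 + 7 = 15
  USB stick 5: 6 + 3 = 9
This matches the lower bound, so 5 is optimal.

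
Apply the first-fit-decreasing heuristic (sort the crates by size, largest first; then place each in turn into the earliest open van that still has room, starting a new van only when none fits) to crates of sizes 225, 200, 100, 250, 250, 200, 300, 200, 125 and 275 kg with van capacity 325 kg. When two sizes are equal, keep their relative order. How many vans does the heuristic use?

Sorted descending: 300, 275, 250, 250, 225, 200, 200, 200, 125, 100.
  300 → van 1 (new)  [load 300/325]
  275 → van 2 (new)  [load 275/325]
  250 → van 3 (new)  [load 250/325]
  250 → van 4 (new)  [load 250/325]
  225 → van 5 (new)  [load 225/325]
  200 → van 6 (new)  [load 200/325]
  200 → van 7 (new)  [load 200/325]
  200 → van 8 (new)  [load 200/325]
  125 → van 6  [load 325/325]
  100 → van 5  [load 325/325]
8 vans opened.

8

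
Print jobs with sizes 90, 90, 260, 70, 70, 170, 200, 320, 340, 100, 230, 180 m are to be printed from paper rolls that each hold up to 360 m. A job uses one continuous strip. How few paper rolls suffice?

7

Total = 340 + 320 + 260 + 230 + 200 + 180 + 170 + 100 + 90 + 90 + 70 + 70 = 2120 m.
Lower bound: ⌈2120/360⌉ = 6 paper rolls.
A packing using 7 paper rolls:
  roll 1: 340 = 340
  roll 2: 320 = 320
  roll 3: 260 + 100 = 360
  roll 4: 230 + 90 = 320
  roll 5: 200 + 90 + 70 = 360
  roll 6: 180 + 170 = 350
  roll 7: 70 = 70
No arrangement into 6 paper rolls stays within capacity, so 7 is optimal.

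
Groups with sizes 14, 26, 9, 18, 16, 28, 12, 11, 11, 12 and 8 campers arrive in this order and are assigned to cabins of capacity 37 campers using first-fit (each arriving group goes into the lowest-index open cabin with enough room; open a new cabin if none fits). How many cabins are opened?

5

  14 → cabin 1 (new)  [load 14/37]
  26 → cabin 2 (new)  [load 26/37]
  9 → cabin 1  [load 23/37]
  18 → cabin 3 (new)  [load 18/37]
  16 → cabin 3  [load 34/37]
  28 → cabin 4 (new)  [load 28/37]
  12 → cabin 1  [load 35/37]
  11 → cabin 2  [load 37/37]
  11 → cabin 5 (new)  [load 11/37]
  12 → cabin 5  [load 23/37]
  8 → cabin 4  [load 36/37]
5 cabins opened.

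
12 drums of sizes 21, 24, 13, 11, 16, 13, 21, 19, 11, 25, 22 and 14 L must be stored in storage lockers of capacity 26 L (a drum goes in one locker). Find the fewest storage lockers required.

Total = 25 + 24 + 22 + 21 + 21 + 19 + 16 + 14 + 13 + 13 + 11 + 11 = 210 L.
Lower bound: ⌈210/26⌉ = 9 storage lockers.
A packing using 10 storage lockers:
  locker 1: 25 = 25
  locker 2: 24 = 24
  locker 3: 22 = 22
  locker 4: 21 = 21
  locker 5: 21 = 21
  locker 6: 19 = 19
  locker 7: 16 = 16
  locker 8: 14 + 11 = 25
  locker 9: 13 + 13 = 26
  locker 10: 11 = 11
No arrangement into 9 storage lockers stays within capacity, so 10 is optimal.

10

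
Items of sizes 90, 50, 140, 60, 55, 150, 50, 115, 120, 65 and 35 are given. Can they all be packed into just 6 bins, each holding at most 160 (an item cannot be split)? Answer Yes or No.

No

Total = 930; ⌈930/160⌉ = 6.
The bound of 6 does not rule out 6, but exhaustive search shows no assignment into 6 bins of capacity 160 exists — the minimum is 7.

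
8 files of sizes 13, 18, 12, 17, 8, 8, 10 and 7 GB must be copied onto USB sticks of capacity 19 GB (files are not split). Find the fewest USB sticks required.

Total = 18 + 17 + 13 + 12 + 10 + 8 + 8 + 7 = 93 GB.
Lower bound: ⌈93/19⌉ = 5 USB sticks.
A packing using 6 USB sticks:
  USB stick 1: 18 = 18
  USB stick 2: 17 = 17
  USB stick 3: 13 = 13
  USB stick 4: 12 + 7 = 19
  USB stick 5: 10 + 8 = 18
  USB stick 6: 8 = 8
No arrangement into 5 USB sticks stays within capacity, so 6 is optimal.

6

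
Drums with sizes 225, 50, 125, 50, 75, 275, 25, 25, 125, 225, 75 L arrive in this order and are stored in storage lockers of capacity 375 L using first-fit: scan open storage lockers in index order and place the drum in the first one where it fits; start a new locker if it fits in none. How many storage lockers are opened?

4

  225 → locker 1 (new)  [load 225/375]
  50 → locker 1  [load 275/375]
  125 → locker 2 (new)  [load 125/375]
  50 → locker 1  [load 325/375]
  75 → locker 2  [load 200/375]
  275 → locker 3 (new)  [load 275/375]
  25 → locker 1  [load 350/375]
  25 → locker 1  [load 375/375]
  125 → locker 2  [load 325/375]
  225 → locker 4 (new)  [load 225/375]
  75 → locker 3  [load 350/375]
4 storage lockers opened.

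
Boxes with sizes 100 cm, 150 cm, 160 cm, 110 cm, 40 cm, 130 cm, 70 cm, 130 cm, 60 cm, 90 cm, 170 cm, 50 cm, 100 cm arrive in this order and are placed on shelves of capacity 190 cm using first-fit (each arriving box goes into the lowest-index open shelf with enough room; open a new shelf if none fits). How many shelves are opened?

8

  100 → shelf 1 (new)  [load 100/190]
  150 → shelf 2 (new)  [load 150/190]
  160 → shelf 3 (new)  [load 160/190]
  110 → shelf 4 (new)  [load 110/190]
  40 → shelf 1  [load 140/190]
  130 → shelf 5 (new)  [load 130/190]
  70 → shelf 4  [load 180/190]
  130 → shelf 6 (new)  [load 130/190]
  60 → shelf 5  [load 190/190]
  90 → shelf 7 (new)  [load 90/190]
  170 → shelf 8 (new)  [load 170/190]
  50 → shelf 1  [load 190/190]
  100 → shelf 7  [load 190/190]
8 shelves opened.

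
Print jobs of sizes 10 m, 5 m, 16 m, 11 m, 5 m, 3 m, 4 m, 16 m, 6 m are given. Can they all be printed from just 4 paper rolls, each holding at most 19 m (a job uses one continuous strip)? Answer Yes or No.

No

Total = 76 m; ⌈76/19⌉ = 4.
The bound of 4 does not rule out 4, but exhaustive search shows no assignment into 4 paper rolls of capacity 19 m exists — the minimum is 5.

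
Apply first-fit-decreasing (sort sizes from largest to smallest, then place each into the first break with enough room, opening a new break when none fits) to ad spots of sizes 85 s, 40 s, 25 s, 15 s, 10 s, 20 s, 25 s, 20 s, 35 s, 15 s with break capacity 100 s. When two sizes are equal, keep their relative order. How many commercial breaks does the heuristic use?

Sorted descending: 85, 40, 35, 25, 25, 20, 20, 15, 15, 10.
  85 → break 1 (new)  [load 85/100]
  40 → break 2 (new)  [load 40/100]
  35 → break 2  [load 75/100]
  25 → break 2  [load 100/100]
  25 → break 3 (new)  [load 25/100]
  20 → break 3  [load 45/100]
  20 → break 3  [load 65/100]
  15 → break 1  [load 100/100]
  15 → break 3  [load 80/100]
  10 → break 3  [load 90/100]
3 commercial breaks opened.

3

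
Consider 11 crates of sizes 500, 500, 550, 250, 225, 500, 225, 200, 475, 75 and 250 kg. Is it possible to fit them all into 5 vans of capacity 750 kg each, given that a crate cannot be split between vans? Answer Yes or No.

No

Total = 3750 kg; ⌈3750/750⌉ = 5.
The bound of 5 does not rule out 5, but exhaustive search shows no assignment into 5 vans of capacity 750 kg exists — the minimum is 6.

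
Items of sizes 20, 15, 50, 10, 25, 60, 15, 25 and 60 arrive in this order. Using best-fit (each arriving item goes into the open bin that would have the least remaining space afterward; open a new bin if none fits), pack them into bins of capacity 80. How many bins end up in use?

  20 → bin 1 (new)  [load 20/80]
  15 → bin 1  [load 35/80]
  50 → bin 2 (new)  [load 50/80]
  10 → bin 2  [load 60/80]
  25 → bin 1  [load 60/80]
  60 → bin 3 (new)  [load 60/80]
  15 → bin 1  [load 75/80]
  25 → bin 4 (new)  [load 25/80]
  60 → bin 5 (new)  [load 60/80]
5 bins opened.

5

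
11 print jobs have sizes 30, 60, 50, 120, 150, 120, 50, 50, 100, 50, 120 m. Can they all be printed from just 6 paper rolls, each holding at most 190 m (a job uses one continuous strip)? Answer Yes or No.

A valid assignment using 6 paper rolls:
  roll 1: 150 + 30 = 180
  roll 2: 120 + 60 = 180
  roll 3: 120 + 50 = 170
  roll 4: 120 + 50 = 170
  roll 5: 100 + 50 = 150
  roll 6: 50 = 50
Every load is within 190 m, so 6 paper rolls suffice.

Yes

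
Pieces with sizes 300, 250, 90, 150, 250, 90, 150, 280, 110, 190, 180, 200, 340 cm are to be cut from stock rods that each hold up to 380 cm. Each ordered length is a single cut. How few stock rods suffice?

8

Total = 340 + 300 + 280 + 250 + 250 + 200 + 190 + 180 + 150 + 150 + 110 + 90 + 90 = 2580 cm.
Lower bound: ⌈2580/380⌉ = 7 stock rods.
A packing using 8 stock rods:
  stock rod 1: 340 = 340
  stock rod 2: 300 = 300
  stock rod 3: 280 + 90 = 370
  stock rod 4: 250 + 110 = 360
  stock rod 5: 250 + 90 = 340
  stock rod 6: 200 + 180 = 380
  stock rod 7: 190 + 150 = 340
  stock rod 8: 150 = 150
No arrangement into 7 stock rods stays within capacity, so 8 is optimal.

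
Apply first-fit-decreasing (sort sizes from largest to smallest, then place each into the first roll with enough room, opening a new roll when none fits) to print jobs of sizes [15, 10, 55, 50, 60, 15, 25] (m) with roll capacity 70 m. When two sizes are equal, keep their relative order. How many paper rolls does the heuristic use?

Sorted descending: 60, 55, 50, 25, 15, 15, 10.
  60 → roll 1 (new)  [load 60/70]
  55 → roll 2 (new)  [load 55/70]
  50 → roll 3 (new)  [load 50/70]
  25 → roll 4 (new)  [load 25/70]
  15 → roll 2  [load 70/70]
  15 → roll 3  [load 65/70]
  10 → roll 1  [load 70/70]
4 paper rolls opened.

4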